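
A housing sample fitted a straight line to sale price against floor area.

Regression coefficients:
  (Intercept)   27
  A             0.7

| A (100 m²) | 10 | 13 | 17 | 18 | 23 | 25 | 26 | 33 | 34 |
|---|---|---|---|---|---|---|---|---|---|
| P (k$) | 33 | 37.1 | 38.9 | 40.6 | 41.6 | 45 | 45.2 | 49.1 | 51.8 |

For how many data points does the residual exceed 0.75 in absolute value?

6

A=10: P̂ = 27 + 0.7·10 = 34; r = 33 − 34 = -1
A=13: P̂ = 27 + 0.7·13 = 36.1; r = 37.1 − 36.1 = 1
A=17: P̂ = 27 + 0.7·17 = 38.9; r = 38.9 − 38.9 = 0
A=18: P̂ = 27 + 0.7·18 = 39.6; r = 40.6 − 39.6 = 1
A=23: P̂ = 27 + 0.7·23 = 43.1; r = 41.6 − 43.1 = -1.5
A=25: P̂ = 27 + 0.7·25 = 44.5; r = 45 − 44.5 = 0.5
A=26: P̂ = 27 + 0.7·26 = 45.2; r = 45.2 − 45.2 = 0
A=33: P̂ = 27 + 0.7·33 = 50.1; r = 49.1 − 50.1 = -1
A=34: P̂ = 27 + 0.7·34 = 50.8; r = 51.8 − 50.8 = 1
|r| > 0.75: A=10 (|r|=1), A=13 (|r|=1), A=18 (|r|=1), A=23 (|r|=1.5), A=33 (|r|=1), A=34 (|r|=1) → 6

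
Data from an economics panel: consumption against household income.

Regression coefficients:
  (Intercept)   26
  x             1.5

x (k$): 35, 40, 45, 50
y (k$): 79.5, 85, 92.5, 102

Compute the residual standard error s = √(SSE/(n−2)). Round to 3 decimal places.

s = 1.414

x=35: ŷ = 26 + 1.5·35 = 78.5; e = 79.5 − 78.5 = 1
x=40: ŷ = 26 + 1.5·40 = 86; e = 85 − 86 = -1
x=45: ŷ = 26 + 1.5·45 = 93.5; e = 92.5 − 93.5 = -1
x=50: ŷ = 26 + 1.5·50 = 101; e = 102 − 101 = 1
SSE = 1 + 1 + 1 + 1 = 4
s = √(4/2) = √2 ≈ 1.414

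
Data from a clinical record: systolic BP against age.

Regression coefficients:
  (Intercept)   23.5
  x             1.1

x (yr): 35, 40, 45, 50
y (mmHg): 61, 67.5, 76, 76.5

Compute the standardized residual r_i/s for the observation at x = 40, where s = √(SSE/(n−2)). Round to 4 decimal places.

0.0000

x=35: ŷ = 23.5 + 1.1·35 = 62; r = 61 − 62 = -1
x=40: ŷ = 23.5 + 1.1·40 = 67.5; r = 67.5 − 67.5 = 0
x=45: ŷ = 23.5 + 1.1·45 = 73; r = 76 − 73 = 3
x=50: ŷ = 23.5 + 1.1·50 = 78.5; r = 76.5 − 78.5 = -2
SSE = 1 + 0 + 9 + 4 = 14
s = √(14/2) = 2.64575
r/s = 0 / 2.64575 = 0.0000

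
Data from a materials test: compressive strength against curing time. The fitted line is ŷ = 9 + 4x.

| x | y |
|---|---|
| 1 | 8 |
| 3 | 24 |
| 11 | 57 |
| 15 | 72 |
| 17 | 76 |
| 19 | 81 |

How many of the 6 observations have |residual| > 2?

5

x=1: ŷ = 9 + 4·1 = 13; e = 8 − 13 = -5
x=3: ŷ = 9 + 4·3 = 21; e = 24 − 21 = 3
x=11: ŷ = 9 + 4·11 = 53; e = 57 − 53 = 4
x=15: ŷ = 9 + 4·15 = 69; e = 72 − 69 = 3
x=17: ŷ = 9 + 4·17 = 77; e = 76 − 77 = -1
x=19: ŷ = 9 + 4·19 = 85; e = 81 − 85 = -4
|e| > 2: x=1 (|e|=5), x=3 (|e|=3), x=11 (|e|=4), x=15 (|e|=3), x=19 (|e|=4) → 5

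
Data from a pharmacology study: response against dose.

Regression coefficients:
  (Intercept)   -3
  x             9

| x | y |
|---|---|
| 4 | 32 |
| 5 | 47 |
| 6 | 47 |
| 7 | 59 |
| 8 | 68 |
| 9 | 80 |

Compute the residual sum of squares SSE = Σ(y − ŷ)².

x=4: ŷ = -3 + 9·4 = 33; e = 32 − 33 = -1
x=5: ŷ = -3 + 9·5 = 42; e = 47 − 42 = 5
x=6: ŷ = -3 + 9·6 = 51; e = 47 − 51 = -4
x=7: ŷ = -3 + 9·7 = 60; e = 59 − 60 = -1
x=8: ŷ = -3 + 9·8 = 69; e = 68 − 69 = -1
x=9: ŷ = -3 + 9·9 = 78; e = 80 − 78 = 2
SSE = 1 + 25 + 16 + 1 + 1 + 4 = 48

SSE = 48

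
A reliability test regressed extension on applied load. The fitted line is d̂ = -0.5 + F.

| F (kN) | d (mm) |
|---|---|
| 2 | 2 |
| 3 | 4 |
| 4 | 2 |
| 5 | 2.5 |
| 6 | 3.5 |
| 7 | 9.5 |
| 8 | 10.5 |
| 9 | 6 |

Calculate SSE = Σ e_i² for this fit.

F=2: d̂ = -0.5 + 2 = 1.5; e = 2 − 1.5 = 0.5
F=3: d̂ = -0.5 + 3 = 2.5; e = 4 − 2.5 = 1.5
F=4: d̂ = -0.5 + 4 = 3.5; e = 2 − 3.5 = -1.5
F=5: d̂ = -0.5 + 5 = 4.5; e = 2.5 − 4.5 = -2
F=6: d̂ = -0.5 + 6 = 5.5; e = 3.5 − 5.5 = -2
F=7: d̂ = -0.5 + 7 = 6.5; e = 9.5 − 6.5 = 3
F=8: d̂ = -0.5 + 8 = 7.5; e = 10.5 − 7.5 = 3
F=9: d̂ = -0.5 + 9 = 8.5; e = 6 − 8.5 = -2.5
SSE = 0.25 + 2.25 + 2.25 + 4 + 4 + 9 + 9 + 6.25 = 37

SSE = 37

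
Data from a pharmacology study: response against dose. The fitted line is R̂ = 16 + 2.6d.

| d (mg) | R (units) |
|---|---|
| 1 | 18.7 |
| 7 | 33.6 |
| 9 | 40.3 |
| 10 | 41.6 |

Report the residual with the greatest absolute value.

e = 0.9

d=1: R̂ = 16 + 2.6·1 = 18.6; e = 18.7 − 18.6 = 0.1
d=7: R̂ = 16 + 2.6·7 = 34.2; e = 33.6 − 34.2 = -0.6
d=9: R̂ = 16 + 2.6·9 = 39.4; e = 40.3 − 39.4 = 0.9
d=10: R̂ = 16 + 2.6·10 = 42; e = 41.6 − 42 = -0.4
Largest |e| is 0.9 at d = 9, residual 0.9.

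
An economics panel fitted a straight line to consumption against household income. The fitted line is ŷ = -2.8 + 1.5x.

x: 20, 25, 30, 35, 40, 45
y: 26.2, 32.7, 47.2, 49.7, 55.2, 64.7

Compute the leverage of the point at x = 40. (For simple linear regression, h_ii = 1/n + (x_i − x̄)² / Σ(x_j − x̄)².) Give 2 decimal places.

h = 0.30

x̄ = (20 + 25 + 30 + 35 + 40 + 45)/6 = 32.5
Σ(x − x̄)² = 156.25 + 56.25 + 6.25 + 6.25 + 56.25 + 156.25 = 437.5
h = 1/6 + (7.5)²/437.5 = 0.166667 + 0.128571 = 0.30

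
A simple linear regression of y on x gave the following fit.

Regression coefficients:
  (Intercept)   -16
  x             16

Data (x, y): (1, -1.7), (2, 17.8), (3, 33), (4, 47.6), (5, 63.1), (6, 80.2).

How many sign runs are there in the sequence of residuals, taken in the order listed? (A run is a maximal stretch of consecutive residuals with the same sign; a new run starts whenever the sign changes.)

x=1: ŷ = -16 + 16·1 = 0; r = -1.7 − 0 = -1.7
x=2: ŷ = -16 + 16·2 = 16; r = 17.8 − 16 = 1.8
x=3: ŷ = -16 + 16·3 = 32; r = 33 − 32 = 1
x=4: ŷ = -16 + 16·4 = 48; r = 47.6 − 48 = -0.4
x=5: ŷ = -16 + 16·5 = 64; r = 63.1 − 64 = -0.9
x=6: ŷ = -16 + 16·6 = 80; r = 80.2 − 80 = 0.2
Signs: − + + − − +
Runs: −×1, +×2, −×2, +×1 → 4

4 runs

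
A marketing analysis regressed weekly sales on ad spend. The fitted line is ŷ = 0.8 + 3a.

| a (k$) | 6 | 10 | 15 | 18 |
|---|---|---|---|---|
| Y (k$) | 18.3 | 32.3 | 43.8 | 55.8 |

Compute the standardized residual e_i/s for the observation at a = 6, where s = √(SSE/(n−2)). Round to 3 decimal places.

-0.258

a=6: ŷ = 0.8 + 3·6 = 18.8; e = 18.3 − 18.8 = -0.5
a=10: ŷ = 0.8 + 3·10 = 30.8; e = 32.3 − 30.8 = 1.5
a=15: ŷ = 0.8 + 3·15 = 45.8; e = 43.8 − 45.8 = -2
a=18: ŷ = 0.8 + 3·18 = 54.8; e = 55.8 − 54.8 = 1
SSE = 0.25 + 2.25 + 4 + 1 = 7.5
s = √(7.5/2) = 1.93649
e/s = -0.5 / 1.93649 = -0.258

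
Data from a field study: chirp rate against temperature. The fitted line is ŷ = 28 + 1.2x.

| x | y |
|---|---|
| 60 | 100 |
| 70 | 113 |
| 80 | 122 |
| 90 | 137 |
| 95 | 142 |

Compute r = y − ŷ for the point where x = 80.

r = -2

ŷ = 28 + 1.2·80 = 124
r = 122 − 124 = -2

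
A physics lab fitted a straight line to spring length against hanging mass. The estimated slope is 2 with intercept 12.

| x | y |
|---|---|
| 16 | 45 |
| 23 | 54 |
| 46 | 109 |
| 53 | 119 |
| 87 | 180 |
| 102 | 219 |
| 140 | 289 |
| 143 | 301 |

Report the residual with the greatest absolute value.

x=16: ŷ = 12 + 2·16 = 44; r = 45 − 44 = 1
x=23: ŷ = 12 + 2·23 = 58; r = 54 − 58 = -4
x=46: ŷ = 12 + 2·46 = 104; r = 109 − 104 = 5
x=53: ŷ = 12 + 2·53 = 118; r = 119 − 118 = 1
x=87: ŷ = 12 + 2·87 = 186; r = 180 − 186 = -6
x=102: ŷ = 12 + 2·102 = 216; r = 219 − 216 = 3
x=140: ŷ = 12 + 2·140 = 292; r = 289 − 292 = -3
x=143: ŷ = 12 + 2·143 = 298; r = 301 − 298 = 3
Largest |r| is 6 at x = 87, residual -6.

r = -6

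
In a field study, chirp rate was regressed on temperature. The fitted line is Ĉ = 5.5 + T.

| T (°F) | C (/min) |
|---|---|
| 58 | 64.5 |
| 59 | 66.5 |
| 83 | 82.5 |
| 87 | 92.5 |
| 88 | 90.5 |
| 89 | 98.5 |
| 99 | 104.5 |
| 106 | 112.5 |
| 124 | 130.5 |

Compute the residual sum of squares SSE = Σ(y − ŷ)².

T=58: Ĉ = 5.5 + 58 = 63.5; r = 64.5 − 63.5 = 1
T=59: Ĉ = 5.5 + 59 = 64.5; r = 66.5 − 64.5 = 2
T=83: Ĉ = 5.5 + 83 = 88.5; r = 82.5 − 88.5 = -6
T=87: Ĉ = 5.5 + 87 = 92.5; r = 92.5 − 92.5 = 0
T=88: Ĉ = 5.5 + 88 = 93.5; r = 90.5 − 93.5 = -3
T=89: Ĉ = 5.5 + 89 = 94.5; r = 98.5 − 94.5 = 4
T=99: Ĉ = 5.5 + 99 = 104.5; r = 104.5 − 104.5 = 0
T=106: Ĉ = 5.5 + 106 = 111.5; r = 112.5 − 111.5 = 1
T=124: Ĉ = 5.5 + 124 = 129.5; r = 130.5 − 129.5 = 1
SSE = 1 + 4 + 36 + 0 + 9 + 16 + 0 + 1 + 1 = 68

SSE = 68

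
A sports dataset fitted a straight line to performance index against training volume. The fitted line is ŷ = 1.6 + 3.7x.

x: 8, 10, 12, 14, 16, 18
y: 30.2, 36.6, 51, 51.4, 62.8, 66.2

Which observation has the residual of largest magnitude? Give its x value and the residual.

x=8: ŷ = 1.6 + 3.7·8 = 31.2; r = 30.2 − 31.2 = -1
x=10: ŷ = 1.6 + 3.7·10 = 38.6; r = 36.6 − 38.6 = -2
x=12: ŷ = 1.6 + 3.7·12 = 46; r = 51 − 46 = 5
x=14: ŷ = 1.6 + 3.7·14 = 53.4; r = 51.4 − 53.4 = -2
x=16: ŷ = 1.6 + 3.7·16 = 60.8; r = 62.8 − 60.8 = 2
x=18: ŷ = 1.6 + 3.7·18 = 68.2; r = 66.2 − 68.2 = -2
Largest |r| is 5 at x = 12, residual 5.

x = 12, r = 5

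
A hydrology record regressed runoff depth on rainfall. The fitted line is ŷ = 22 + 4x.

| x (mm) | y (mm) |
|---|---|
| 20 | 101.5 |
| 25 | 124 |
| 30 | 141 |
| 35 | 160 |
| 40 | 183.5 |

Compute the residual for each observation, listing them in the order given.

x=20: ŷ = 22 + 4·20 = 102; e = 101.5 − 102 = -0.5
x=25: ŷ = 22 + 4·25 = 122; e = 124 − 122 = 2
x=30: ŷ = 22 + 4·30 = 142; e = 141 − 142 = -1
x=35: ŷ = 22 + 4·35 = 162; e = 160 − 162 = -2
x=40: ŷ = 22 + 4·40 = 182; e = 183.5 − 182 = 1.5

-0.5, 2, -1, -2, 1.5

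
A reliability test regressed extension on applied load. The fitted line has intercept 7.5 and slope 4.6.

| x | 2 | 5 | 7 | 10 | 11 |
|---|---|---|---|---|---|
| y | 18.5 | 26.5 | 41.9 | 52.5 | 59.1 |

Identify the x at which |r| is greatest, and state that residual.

x=2: ŷ = 7.5 + 4.6·2 = 16.7; r = 18.5 − 16.7 = 1.8
x=5: ŷ = 7.5 + 4.6·5 = 30.5; r = 26.5 − 30.5 = -4
x=7: ŷ = 7.5 + 4.6·7 = 39.7; r = 41.9 − 39.7 = 2.2
x=10: ŷ = 7.5 + 4.6·10 = 53.5; r = 52.5 − 53.5 = -1
x=11: ŷ = 7.5 + 4.6·11 = 58.1; r = 59.1 − 58.1 = 1
Largest |r| is 4 at x = 5, residual -4.

x = 5, r = -4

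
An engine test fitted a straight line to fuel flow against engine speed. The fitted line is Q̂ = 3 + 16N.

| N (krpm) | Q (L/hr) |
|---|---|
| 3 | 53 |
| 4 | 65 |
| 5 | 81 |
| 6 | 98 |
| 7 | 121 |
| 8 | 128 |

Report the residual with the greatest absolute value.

e = 6

N=3: Q̂ = 3 + 16·3 = 51; e = 53 − 51 = 2
N=4: Q̂ = 3 + 16·4 = 67; e = 65 − 67 = -2
N=5: Q̂ = 3 + 16·5 = 83; e = 81 − 83 = -2
N=6: Q̂ = 3 + 16·6 = 99; e = 98 − 99 = -1
N=7: Q̂ = 3 + 16·7 = 115; e = 121 − 115 = 6
N=8: Q̂ = 3 + 16·8 = 131; e = 128 − 131 = -3
Largest |e| is 6 at N = 7, residual 6.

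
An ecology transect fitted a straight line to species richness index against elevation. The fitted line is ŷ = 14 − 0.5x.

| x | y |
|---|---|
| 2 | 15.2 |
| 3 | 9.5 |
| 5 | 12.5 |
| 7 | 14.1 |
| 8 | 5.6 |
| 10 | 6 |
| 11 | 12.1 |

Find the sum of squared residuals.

x=2: ŷ = 14 − 0.5·2 = 13; e = 15.2 − 13 = 2.2
x=3: ŷ = 14 − 0.5·3 = 12.5; e = 9.5 − 12.5 = -3
x=5: ŷ = 14 − 0.5·5 = 11.5; e = 12.5 − 11.5 = 1
x=7: ŷ = 14 − 0.5·7 = 10.5; e = 14.1 − 10.5 = 3.6
x=8: ŷ = 14 − 0.5·8 = 10; e = 5.6 − 10 = -4.4
x=10: ŷ = 14 − 0.5·10 = 9; e = 6 − 9 = -3
x=11: ŷ = 14 − 0.5·11 = 8.5; e = 12.1 − 8.5 = 3.6
SSE = 4.84 + 9 + 1 + 12.96 + 19.36 + 9 + 12.96 = 69.12

SSE = 69.12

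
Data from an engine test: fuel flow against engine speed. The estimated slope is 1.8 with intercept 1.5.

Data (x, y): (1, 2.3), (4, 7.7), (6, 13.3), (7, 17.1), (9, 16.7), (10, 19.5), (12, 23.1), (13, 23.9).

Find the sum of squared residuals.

SSE = 14

x=1: ŷ = 1.5 + 1.8·1 = 3.3; e = 2.3 − 3.3 = -1
x=4: ŷ = 1.5 + 1.8·4 = 8.7; e = 7.7 − 8.7 = -1
x=6: ŷ = 1.5 + 1.8·6 = 12.3; e = 13.3 − 12.3 = 1
x=7: ŷ = 1.5 + 1.8·7 = 14.1; e = 17.1 − 14.1 = 3
x=9: ŷ = 1.5 + 1.8·9 = 17.7; e = 16.7 − 17.7 = -1
x=10: ŷ = 1.5 + 1.8·10 = 19.5; e = 19.5 − 19.5 = 0
x=12: ŷ = 1.5 + 1.8·12 = 23.1; e = 23.1 − 23.1 = 0
x=13: ŷ = 1.5 + 1.8·13 = 24.9; e = 23.9 − 24.9 = -1
SSE = 1 + 1 + 1 + 9 + 1 + 0 + 0 + 1 = 14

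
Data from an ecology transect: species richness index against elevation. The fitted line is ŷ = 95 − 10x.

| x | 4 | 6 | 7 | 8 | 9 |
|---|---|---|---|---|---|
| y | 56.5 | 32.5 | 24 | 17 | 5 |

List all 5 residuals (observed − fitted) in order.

1.5, -2.5, -1, 2, 0

x=4: ŷ = 95 − 10·4 = 55; r = 56.5 − 55 = 1.5
x=6: ŷ = 95 − 10·6 = 35; r = 32.5 − 35 = -2.5
x=7: ŷ = 95 − 10·7 = 25; r = 24 − 25 = -1
x=8: ŷ = 95 − 10·8 = 15; r = 17 − 15 = 2
x=9: ŷ = 95 − 10·9 = 5; r = 5 − 5 = 0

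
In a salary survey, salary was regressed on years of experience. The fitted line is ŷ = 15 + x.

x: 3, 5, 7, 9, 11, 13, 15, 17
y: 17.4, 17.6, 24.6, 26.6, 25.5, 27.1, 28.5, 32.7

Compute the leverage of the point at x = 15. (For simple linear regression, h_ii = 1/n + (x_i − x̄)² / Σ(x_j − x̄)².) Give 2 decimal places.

x̄ = (3 + 5 + 7 + 9 + 11 + 13 + 15 + 17)/8 = 10
Σ(x − x̄)² = 49 + 25 + 9 + 1 + 1 + 9 + 25 + 49 = 168
h = 1/8 + (5)²/168 = 0.125 + 0.14881 = 0.27

h = 0.27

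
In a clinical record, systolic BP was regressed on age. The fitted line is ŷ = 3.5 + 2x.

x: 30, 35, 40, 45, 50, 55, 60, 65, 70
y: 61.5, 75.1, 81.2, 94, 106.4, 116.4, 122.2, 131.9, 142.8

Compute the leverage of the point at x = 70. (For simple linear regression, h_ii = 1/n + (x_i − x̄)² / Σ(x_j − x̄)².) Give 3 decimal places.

h = 0.378

x̄ = (30 + 35 + 40 + 45 + 50 + 55 + 60 + 65 + 70)/9 = 50
Σ(x − x̄)² = 400 + 225 + 100 + 25 + 0 + 25 + 100 + 225 + 400 = 1500
h = 1/9 + (20)²/1500 = 0.111111 + 0.266667 = 0.378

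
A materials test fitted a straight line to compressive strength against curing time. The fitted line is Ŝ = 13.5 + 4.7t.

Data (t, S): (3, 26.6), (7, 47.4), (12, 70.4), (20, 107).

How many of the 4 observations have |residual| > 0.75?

t=3: Ŝ = 13.5 + 4.7·3 = 27.6; r = 26.6 − 27.6 = -1
t=7: Ŝ = 13.5 + 4.7·7 = 46.4; r = 47.4 − 46.4 = 1
t=12: Ŝ = 13.5 + 4.7·12 = 69.9; r = 70.4 − 69.9 = 0.5
t=20: Ŝ = 13.5 + 4.7·20 = 107.5; r = 107 − 107.5 = -0.5
|r| > 0.75: t=3 (|r|=1), t=7 (|r|=1) → 2

2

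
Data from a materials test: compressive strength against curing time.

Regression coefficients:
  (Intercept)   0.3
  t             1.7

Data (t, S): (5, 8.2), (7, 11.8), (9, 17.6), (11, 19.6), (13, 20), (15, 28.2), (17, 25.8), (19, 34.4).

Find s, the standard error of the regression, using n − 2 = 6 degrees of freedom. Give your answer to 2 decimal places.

s = 2.28

t=5: ŷ = 0.3 + 1.7·5 = 8.8; e = 8.2 − 8.8 = -0.6
t=7: ŷ = 0.3 + 1.7·7 = 12.2; e = 11.8 − 12.2 = -0.4
t=9: ŷ = 0.3 + 1.7·9 = 15.6; e = 17.6 − 15.6 = 2
t=11: ŷ = 0.3 + 1.7·11 = 19; e = 19.6 − 19 = 0.6
t=13: ŷ = 0.3 + 1.7·13 = 22.4; e = 20 − 22.4 = -2.4
t=15: ŷ = 0.3 + 1.7·15 = 25.8; e = 28.2 − 25.8 = 2.4
t=17: ŷ = 0.3 + 1.7·17 = 29.2; e = 25.8 − 29.2 = -3.4
t=19: ŷ = 0.3 + 1.7·19 = 32.6; e = 34.4 − 32.6 = 1.8
SSE = 0.36 + 0.16 + 4 + 0.36 + 5.76 + 5.76 + 11.56 + 3.24 = 31.2
s = √(31.2/6) = √5.2 ≈ 2.28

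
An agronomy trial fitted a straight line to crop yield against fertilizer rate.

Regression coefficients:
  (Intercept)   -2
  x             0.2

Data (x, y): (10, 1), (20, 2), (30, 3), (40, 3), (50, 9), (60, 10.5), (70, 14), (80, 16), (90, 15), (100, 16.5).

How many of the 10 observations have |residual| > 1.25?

x=10: ŷ = -2 + 0.2·10 = 0; e = 1 − 0 = 1
x=20: ŷ = -2 + 0.2·20 = 2; e = 2 − 2 = 0
x=30: ŷ = -2 + 0.2·30 = 4; e = 3 − 4 = -1
x=40: ŷ = -2 + 0.2·40 = 6; e = 3 − 6 = -3
x=50: ŷ = -2 + 0.2·50 = 8; e = 9 − 8 = 1
x=60: ŷ = -2 + 0.2·60 = 10; e = 10.5 − 10 = 0.5
x=70: ŷ = -2 + 0.2·70 = 12; e = 14 − 12 = 2
x=80: ŷ = -2 + 0.2·80 = 14; e = 16 − 14 = 2
x=90: ŷ = -2 + 0.2·90 = 16; e = 15 − 16 = -1
x=100: ŷ = -2 + 0.2·100 = 18; e = 16.5 − 18 = -1.5
|e| > 1.25: x=40 (|e|=3), x=70 (|e|=2), x=80 (|e|=2), x=100 (|e|=1.5) → 4

4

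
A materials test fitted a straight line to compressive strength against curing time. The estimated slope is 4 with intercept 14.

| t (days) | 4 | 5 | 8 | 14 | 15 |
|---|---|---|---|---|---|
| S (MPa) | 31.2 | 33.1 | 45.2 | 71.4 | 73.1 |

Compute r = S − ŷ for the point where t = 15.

r = -0.9

ŷ = 14 + 4·15 = 74
r = 73.1 − 74 = -0.9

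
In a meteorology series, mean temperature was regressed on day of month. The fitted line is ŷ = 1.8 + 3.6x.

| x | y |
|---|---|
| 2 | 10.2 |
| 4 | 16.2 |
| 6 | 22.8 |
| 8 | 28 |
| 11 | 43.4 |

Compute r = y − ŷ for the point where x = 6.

ŷ = 1.8 + 3.6·6 = 23.4
r = 22.8 − 23.4 = -0.6

r = -0.6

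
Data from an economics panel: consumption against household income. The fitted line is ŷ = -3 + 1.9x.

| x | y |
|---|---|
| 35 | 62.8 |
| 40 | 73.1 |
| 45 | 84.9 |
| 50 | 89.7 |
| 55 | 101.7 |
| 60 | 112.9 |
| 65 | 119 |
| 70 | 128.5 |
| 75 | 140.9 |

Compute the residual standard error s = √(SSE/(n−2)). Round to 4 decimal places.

s = 1.7591

x=35: ŷ = -3 + 1.9·35 = 63.5; e = 62.8 − 63.5 = -0.7
x=40: ŷ = -3 + 1.9·40 = 73; e = 73.1 − 73 = 0.1
x=45: ŷ = -3 + 1.9·45 = 82.5; e = 84.9 − 82.5 = 2.4
x=50: ŷ = -3 + 1.9·50 = 92; e = 89.7 − 92 = -2.3
x=55: ŷ = -3 + 1.9·55 = 101.5; e = 101.7 − 101.5 = 0.2
x=60: ŷ = -3 + 1.9·60 = 111; e = 112.9 − 111 = 1.9
x=65: ŷ = -3 + 1.9·65 = 120.5; e = 119 − 120.5 = -1.5
x=70: ŷ = -3 + 1.9·70 = 130; e = 128.5 − 130 = -1.5
x=75: ŷ = -3 + 1.9·75 = 139.5; e = 140.9 − 139.5 = 1.4
SSE = 0.49 + 0.01 + 5.76 + 5.29 + 0.04 + 3.61 + 2.25 + 2.25 + 1.96 = 21.66
s = √(21.66/7) = √3.09429 ≈ 1.7591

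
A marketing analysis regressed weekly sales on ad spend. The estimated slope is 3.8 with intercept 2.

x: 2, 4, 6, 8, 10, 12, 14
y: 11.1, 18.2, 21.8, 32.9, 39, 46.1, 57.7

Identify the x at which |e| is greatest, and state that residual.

x=2: ŷ = 2 + 3.8·2 = 9.6; e = 11.1 − 9.6 = 1.5
x=4: ŷ = 2 + 3.8·4 = 17.2; e = 18.2 − 17.2 = 1
x=6: ŷ = 2 + 3.8·6 = 24.8; e = 21.8 − 24.8 = -3
x=8: ŷ = 2 + 3.8·8 = 32.4; e = 32.9 − 32.4 = 0.5
x=10: ŷ = 2 + 3.8·10 = 40; e = 39 − 40 = -1
x=12: ŷ = 2 + 3.8·12 = 47.6; e = 46.1 − 47.6 = -1.5
x=14: ŷ = 2 + 3.8·14 = 55.2; e = 57.7 − 55.2 = 2.5
Largest |e| is 3 at x = 6, residual -3.

x = 6, e = -3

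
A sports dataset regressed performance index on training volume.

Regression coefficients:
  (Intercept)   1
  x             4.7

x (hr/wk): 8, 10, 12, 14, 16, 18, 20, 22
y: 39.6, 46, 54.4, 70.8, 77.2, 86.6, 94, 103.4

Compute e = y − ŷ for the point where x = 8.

e = 1

ŷ = 1 + 4.7·8 = 38.6
e = 39.6 − 38.6 = 1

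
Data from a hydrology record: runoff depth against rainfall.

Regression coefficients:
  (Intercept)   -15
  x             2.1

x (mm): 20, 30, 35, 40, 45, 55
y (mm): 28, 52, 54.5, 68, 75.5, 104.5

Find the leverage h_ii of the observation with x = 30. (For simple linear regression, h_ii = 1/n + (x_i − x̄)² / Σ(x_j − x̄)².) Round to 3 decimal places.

x̄ = (20 + 30 + 35 + 40 + 45 + 55)/6 = 37.5
Σ(x − x̄)² = 306.25 + 56.25 + 6.25 + 6.25 + 56.25 + 306.25 = 737.5
h = 1/6 + (-7.5)²/737.5 = 0.166667 + 0.0762712 = 0.243

h = 0.243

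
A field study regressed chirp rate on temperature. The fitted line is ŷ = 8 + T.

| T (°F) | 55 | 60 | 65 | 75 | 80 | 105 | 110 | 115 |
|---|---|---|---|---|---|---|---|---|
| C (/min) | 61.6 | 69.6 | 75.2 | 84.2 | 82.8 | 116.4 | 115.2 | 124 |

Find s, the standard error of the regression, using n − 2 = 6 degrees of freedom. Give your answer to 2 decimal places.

T=55: ŷ = 8 + 55 = 63; r = 61.6 − 63 = -1.4
T=60: ŷ = 8 + 60 = 68; r = 69.6 − 68 = 1.6
T=65: ŷ = 8 + 65 = 73; r = 75.2 − 73 = 2.2
T=75: ŷ = 8 + 75 = 83; r = 84.2 − 83 = 1.2
T=80: ŷ = 8 + 80 = 88; r = 82.8 − 88 = -5.2
T=105: ŷ = 8 + 105 = 113; r = 116.4 − 113 = 3.4
T=110: ŷ = 8 + 110 = 118; r = 115.2 − 118 = -2.8
T=115: ŷ = 8 + 115 = 123; r = 124 − 123 = 1
SSE = 1.96 + 2.56 + 4.84 + 1.44 + 27.04 + 11.56 + 7.84 + 1 = 58.24
s = √(58.24/6) = √9.70667 ≈ 3.12

s = 3.12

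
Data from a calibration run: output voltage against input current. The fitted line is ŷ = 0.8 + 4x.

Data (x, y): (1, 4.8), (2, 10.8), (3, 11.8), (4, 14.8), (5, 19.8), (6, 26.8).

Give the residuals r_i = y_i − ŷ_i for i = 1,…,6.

x=1: ŷ = 0.8 + 4·1 = 4.8; r = 4.8 − 4.8 = 0
x=2: ŷ = 0.8 + 4·2 = 8.8; r = 10.8 − 8.8 = 2
x=3: ŷ = 0.8 + 4·3 = 12.8; r = 11.8 − 12.8 = -1
x=4: ŷ = 0.8 + 4·4 = 16.8; r = 14.8 − 16.8 = -2
x=5: ŷ = 0.8 + 4·5 = 20.8; r = 19.8 − 20.8 = -1
x=6: ŷ = 0.8 + 4·6 = 24.8; r = 26.8 − 24.8 = 2

0, 2, -1, -2, -1, 2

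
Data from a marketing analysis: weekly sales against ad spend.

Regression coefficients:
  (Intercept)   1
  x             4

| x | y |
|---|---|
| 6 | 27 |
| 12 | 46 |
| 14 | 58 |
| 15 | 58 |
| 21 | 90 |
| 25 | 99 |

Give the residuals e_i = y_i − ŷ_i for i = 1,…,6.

2, -3, 1, -3, 5, -2

x=6: ŷ = 1 + 4·6 = 25; e = 27 − 25 = 2
x=12: ŷ = 1 + 4·12 = 49; e = 46 − 49 = -3
x=14: ŷ = 1 + 4·14 = 57; e = 58 − 57 = 1
x=15: ŷ = 1 + 4·15 = 61; e = 58 − 61 = -3
x=21: ŷ = 1 + 4·21 = 85; e = 90 − 85 = 5
x=25: ŷ = 1 + 4·25 = 101; e = 99 − 101 = -2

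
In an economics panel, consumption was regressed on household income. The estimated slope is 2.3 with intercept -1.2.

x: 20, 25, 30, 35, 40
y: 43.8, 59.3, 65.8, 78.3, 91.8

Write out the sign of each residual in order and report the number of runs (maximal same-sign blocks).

4 runs

x=20: ŷ = -1.2 + 2.3·20 = 44.8; e = 43.8 − 44.8 = -1
x=25: ŷ = -1.2 + 2.3·25 = 56.3; e = 59.3 − 56.3 = 3
x=30: ŷ = -1.2 + 2.3·30 = 67.8; e = 65.8 − 67.8 = -2
x=35: ŷ = -1.2 + 2.3·35 = 79.3; e = 78.3 − 79.3 = -1
x=40: ŷ = -1.2 + 2.3·40 = 90.8; e = 91.8 − 90.8 = 1
Signs: − + − − +
Runs: −×1, +×1, −×2, +×1 → 4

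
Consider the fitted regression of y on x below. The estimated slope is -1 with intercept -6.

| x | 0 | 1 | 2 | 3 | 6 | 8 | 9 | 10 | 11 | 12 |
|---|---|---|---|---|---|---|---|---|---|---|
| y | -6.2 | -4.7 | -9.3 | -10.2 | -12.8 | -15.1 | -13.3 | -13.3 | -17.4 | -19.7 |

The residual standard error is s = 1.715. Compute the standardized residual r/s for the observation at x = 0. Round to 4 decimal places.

-0.1166

ŷ = -6 − 0 = -6
r = -6.2 − (-6) = -0.2
r/s = -0.2 / 1.715 = -0.1166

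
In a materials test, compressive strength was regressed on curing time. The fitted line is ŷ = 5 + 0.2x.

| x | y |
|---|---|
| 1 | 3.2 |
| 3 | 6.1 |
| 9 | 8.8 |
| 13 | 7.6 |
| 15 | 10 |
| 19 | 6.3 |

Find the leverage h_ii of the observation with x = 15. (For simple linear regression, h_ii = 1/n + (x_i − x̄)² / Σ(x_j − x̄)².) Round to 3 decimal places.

x̄ = (1 + 3 + 9 + 13 + 15 + 19)/6 = 10
Σ(x − x̄)² = 81 + 49 + 1 + 9 + 25 + 81 = 246
h = 1/6 + (5)²/246 = 0.166667 + 0.101626 = 0.268

h = 0.268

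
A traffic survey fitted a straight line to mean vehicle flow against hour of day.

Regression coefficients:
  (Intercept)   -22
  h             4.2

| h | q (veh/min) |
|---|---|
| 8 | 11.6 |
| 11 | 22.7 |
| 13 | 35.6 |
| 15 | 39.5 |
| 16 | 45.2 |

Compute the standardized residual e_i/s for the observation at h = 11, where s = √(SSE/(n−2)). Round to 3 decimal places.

h=8: q̂ = -22 + 4.2·8 = 11.6; e = 11.6 − 11.6 = 0
h=11: q̂ = -22 + 4.2·11 = 24.2; e = 22.7 − 24.2 = -1.5
h=13: q̂ = -22 + 4.2·13 = 32.6; e = 35.6 − 32.6 = 3
h=15: q̂ = -22 + 4.2·15 = 41; e = 39.5 − 41 = -1.5
h=16: q̂ = -22 + 4.2·16 = 45.2; e = 45.2 − 45.2 = 0
SSE = 0 + 2.25 + 9 + 2.25 + 0 = 13.5
s = √(13.5/3) = 2.12132
e/s = -1.5 / 2.12132 = -0.707

-0.707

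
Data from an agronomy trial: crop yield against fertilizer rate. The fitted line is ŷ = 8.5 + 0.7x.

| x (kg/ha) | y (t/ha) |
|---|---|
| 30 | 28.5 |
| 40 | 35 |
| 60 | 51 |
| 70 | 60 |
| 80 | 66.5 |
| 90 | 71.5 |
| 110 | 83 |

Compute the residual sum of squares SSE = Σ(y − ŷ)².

SSE = 20

x=30: ŷ = 8.5 + 0.7·30 = 29.5; r = 28.5 − 29.5 = -1
x=40: ŷ = 8.5 + 0.7·40 = 36.5; r = 35 − 36.5 = -1.5
x=60: ŷ = 8.5 + 0.7·60 = 50.5; r = 51 − 50.5 = 0.5
x=70: ŷ = 8.5 + 0.7·70 = 57.5; r = 60 − 57.5 = 2.5
x=80: ŷ = 8.5 + 0.7·80 = 64.5; r = 66.5 − 64.5 = 2
x=90: ŷ = 8.5 + 0.7·90 = 71.5; r = 71.5 − 71.5 = 0
x=110: ŷ = 8.5 + 0.7·110 = 85.5; r = 83 − 85.5 = -2.5
SSE = 1 + 2.25 + 0.25 + 6.25 + 4 + 0 + 6.25 = 20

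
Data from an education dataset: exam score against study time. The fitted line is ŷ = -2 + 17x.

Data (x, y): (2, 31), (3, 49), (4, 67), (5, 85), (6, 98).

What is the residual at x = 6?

ŷ = -2 + 17·6 = 100
r = 98 − 100 = -2

r = -2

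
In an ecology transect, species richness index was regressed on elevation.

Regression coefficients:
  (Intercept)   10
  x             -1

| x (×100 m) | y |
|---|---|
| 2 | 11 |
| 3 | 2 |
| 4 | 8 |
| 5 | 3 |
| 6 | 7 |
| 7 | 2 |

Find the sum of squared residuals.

x=2: ŷ = 10 − 2 = 8; r = 11 − 8 = 3
x=3: ŷ = 10 − 3 = 7; r = 2 − 7 = -5
x=4: ŷ = 10 − 4 = 6; r = 8 − 6 = 2
x=5: ŷ = 10 − 5 = 5; r = 3 − 5 = -2
x=6: ŷ = 10 − 6 = 4; r = 7 − 4 = 3
x=7: ŷ = 10 − 7 = 3; r = 2 − 3 = -1
SSE = 9 + 25 + 4 + 4 + 9 + 1 = 52

SSE = 52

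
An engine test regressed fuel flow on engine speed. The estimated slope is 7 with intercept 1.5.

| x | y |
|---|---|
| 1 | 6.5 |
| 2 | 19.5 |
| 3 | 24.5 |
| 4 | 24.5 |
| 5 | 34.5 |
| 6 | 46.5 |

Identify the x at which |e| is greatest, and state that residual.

x=1: ŷ = 1.5 + 7·1 = 8.5; e = 6.5 − 8.5 = -2
x=2: ŷ = 1.5 + 7·2 = 15.5; e = 19.5 − 15.5 = 4
x=3: ŷ = 1.5 + 7·3 = 22.5; e = 24.5 − 22.5 = 2
x=4: ŷ = 1.5 + 7·4 = 29.5; e = 24.5 − 29.5 = -5
x=5: ŷ = 1.5 + 7·5 = 36.5; e = 34.5 − 36.5 = -2
x=6: ŷ = 1.5 + 7·6 = 43.5; e = 46.5 − 43.5 = 3
Largest |e| is 5 at x = 4, residual -5.

x = 4, e = -5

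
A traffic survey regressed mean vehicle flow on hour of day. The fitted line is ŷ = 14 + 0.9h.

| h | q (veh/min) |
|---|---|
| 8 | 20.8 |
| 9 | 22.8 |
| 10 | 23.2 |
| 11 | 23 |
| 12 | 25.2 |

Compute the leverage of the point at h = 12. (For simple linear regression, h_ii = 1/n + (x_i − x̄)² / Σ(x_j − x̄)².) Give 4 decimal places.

h = 0.6000

h̄ = (8 + 9 + 10 + 11 + 12)/5 = 10
Σ(h − h̄)² = 4 + 1 + 0 + 1 + 4 = 10
h = 1/5 + (2)²/10 = 0.2 + 0.4 = 0.6000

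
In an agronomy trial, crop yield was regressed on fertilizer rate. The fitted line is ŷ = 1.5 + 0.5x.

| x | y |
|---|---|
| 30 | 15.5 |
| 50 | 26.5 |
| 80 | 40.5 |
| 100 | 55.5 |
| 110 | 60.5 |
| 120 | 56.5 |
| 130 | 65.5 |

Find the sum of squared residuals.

SSE = 60

x=30: ŷ = 1.5 + 0.5·30 = 16.5; r = 15.5 − 16.5 = -1
x=50: ŷ = 1.5 + 0.5·50 = 26.5; r = 26.5 − 26.5 = 0
x=80: ŷ = 1.5 + 0.5·80 = 41.5; r = 40.5 − 41.5 = -1
x=100: ŷ = 1.5 + 0.5·100 = 51.5; r = 55.5 − 51.5 = 4
x=110: ŷ = 1.5 + 0.5·110 = 56.5; r = 60.5 − 56.5 = 4
x=120: ŷ = 1.5 + 0.5·120 = 61.5; r = 56.5 − 61.5 = -5
x=130: ŷ = 1.5 + 0.5·130 = 66.5; r = 65.5 − 66.5 = -1
SSE = 1 + 0 + 1 + 16 + 16 + 25 + 1 = 60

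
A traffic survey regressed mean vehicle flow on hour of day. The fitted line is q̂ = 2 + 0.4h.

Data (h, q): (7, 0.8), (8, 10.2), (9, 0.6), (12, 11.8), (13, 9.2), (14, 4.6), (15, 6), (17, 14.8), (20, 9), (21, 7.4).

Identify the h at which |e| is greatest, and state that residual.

h=7: q̂ = 2 + 0.4·7 = 4.8; e = 0.8 − 4.8 = -4
h=8: q̂ = 2 + 0.4·8 = 5.2; e = 10.2 − 5.2 = 5
h=9: q̂ = 2 + 0.4·9 = 5.6; e = 0.6 − 5.6 = -5
h=12: q̂ = 2 + 0.4·12 = 6.8; e = 11.8 − 6.8 = 5
h=13: q̂ = 2 + 0.4·13 = 7.2; e = 9.2 − 7.2 = 2
h=14: q̂ = 2 + 0.4·14 = 7.6; e = 4.6 − 7.6 = -3
h=15: q̂ = 2 + 0.4·15 = 8; e = 6 − 8 = -2
h=17: q̂ = 2 + 0.4·17 = 8.8; e = 14.8 − 8.8 = 6
h=20: q̂ = 2 + 0.4·20 = 10; e = 9 − 10 = -1
h=21: q̂ = 2 + 0.4·21 = 10.4; e = 7.4 − 10.4 = -3
Largest |e| is 6 at h = 17, residual 6.

h = 17, e = 6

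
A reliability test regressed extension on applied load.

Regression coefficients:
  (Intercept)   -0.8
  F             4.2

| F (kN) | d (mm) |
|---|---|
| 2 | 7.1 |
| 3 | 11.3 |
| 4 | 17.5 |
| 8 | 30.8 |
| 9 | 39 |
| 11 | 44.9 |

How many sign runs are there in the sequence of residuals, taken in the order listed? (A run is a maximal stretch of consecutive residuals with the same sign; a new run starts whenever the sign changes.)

F=2: ŷ = -0.8 + 4.2·2 = 7.6; e = 7.1 − 7.6 = -0.5
F=3: ŷ = -0.8 + 4.2·3 = 11.8; e = 11.3 − 11.8 = -0.5
F=4: ŷ = -0.8 + 4.2·4 = 16; e = 17.5 − 16 = 1.5
F=8: ŷ = -0.8 + 4.2·8 = 32.8; e = 30.8 − 32.8 = -2
F=9: ŷ = -0.8 + 4.2·9 = 37; e = 39 − 37 = 2
F=11: ŷ = -0.8 + 4.2·11 = 45.4; e = 44.9 − 45.4 = -0.5
Signs: − − + − + −
Runs: −×2, +×1, −×1, +×1, −×1 → 5

5 runs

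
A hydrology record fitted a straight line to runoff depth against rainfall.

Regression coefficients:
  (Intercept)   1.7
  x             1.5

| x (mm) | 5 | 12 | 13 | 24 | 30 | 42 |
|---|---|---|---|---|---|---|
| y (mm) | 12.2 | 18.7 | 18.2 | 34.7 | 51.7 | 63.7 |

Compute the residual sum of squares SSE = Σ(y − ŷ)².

x=5: ŷ = 1.7 + 1.5·5 = 9.2; r = 12.2 − 9.2 = 3
x=12: ŷ = 1.7 + 1.5·12 = 19.7; r = 18.7 − 19.7 = -1
x=13: ŷ = 1.7 + 1.5·13 = 21.2; r = 18.2 − 21.2 = -3
x=24: ŷ = 1.7 + 1.5·24 = 37.7; r = 34.7 − 37.7 = -3
x=30: ŷ = 1.7 + 1.5·30 = 46.7; r = 51.7 − 46.7 = 5
x=42: ŷ = 1.7 + 1.5·42 = 64.7; r = 63.7 − 64.7 = -1
SSE = 9 + 1 + 9 + 9 + 25 + 1 = 54

SSE = 54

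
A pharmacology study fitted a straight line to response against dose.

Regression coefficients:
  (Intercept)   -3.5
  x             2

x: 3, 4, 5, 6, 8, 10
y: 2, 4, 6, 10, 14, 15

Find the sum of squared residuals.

x=3: ŷ = -3.5 + 2·3 = 2.5; r = 2 − 2.5 = -0.5
x=4: ŷ = -3.5 + 2·4 = 4.5; r = 4 − 4.5 = -0.5
x=5: ŷ = -3.5 + 2·5 = 6.5; r = 6 − 6.5 = -0.5
x=6: ŷ = -3.5 + 2·6 = 8.5; r = 10 − 8.5 = 1.5
x=8: ŷ = -3.5 + 2·8 = 12.5; r = 14 − 12.5 = 1.5
x=10: ŷ = -3.5 + 2·10 = 16.5; r = 15 − 16.5 = -1.5
SSE = 0.25 + 0.25 + 0.25 + 2.25 + 2.25 + 2.25 = 7.5

SSE = 7.5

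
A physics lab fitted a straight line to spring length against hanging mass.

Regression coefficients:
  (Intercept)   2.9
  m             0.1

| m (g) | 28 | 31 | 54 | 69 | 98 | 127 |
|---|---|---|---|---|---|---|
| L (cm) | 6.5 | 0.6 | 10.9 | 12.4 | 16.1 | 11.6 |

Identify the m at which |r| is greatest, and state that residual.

m = 31, r = -5.4

m=28: ŷ = 2.9 + 0.1·28 = 5.7; r = 6.5 − 5.7 = 0.8
m=31: ŷ = 2.9 + 0.1·31 = 6; r = 0.6 − 6 = -5.4
m=54: ŷ = 2.9 + 0.1·54 = 8.3; r = 10.9 − 8.3 = 2.6
m=69: ŷ = 2.9 + 0.1·69 = 9.8; r = 12.4 − 9.8 = 2.6
m=98: ŷ = 2.9 + 0.1·98 = 12.7; r = 16.1 − 12.7 = 3.4
m=127: ŷ = 2.9 + 0.1·127 = 15.6; r = 11.6 − 15.6 = -4
Largest |r| is 5.4 at m = 31, residual -5.4.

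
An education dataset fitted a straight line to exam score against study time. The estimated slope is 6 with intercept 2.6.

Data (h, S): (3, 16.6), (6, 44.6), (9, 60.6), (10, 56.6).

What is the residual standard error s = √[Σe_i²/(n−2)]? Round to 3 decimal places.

s = 7.211

h=3: Ŝ = 2.6 + 6·3 = 20.6; e = 16.6 − 20.6 = -4
h=6: Ŝ = 2.6 + 6·6 = 38.6; e = 44.6 − 38.6 = 6
h=9: Ŝ = 2.6 + 6·9 = 56.6; e = 60.6 − 56.6 = 4
h=10: Ŝ = 2.6 + 6·10 = 62.6; e = 56.6 − 62.6 = -6
SSE = 16 + 36 + 16 + 36 = 104
s = √(104/2) = √52 ≈ 7.211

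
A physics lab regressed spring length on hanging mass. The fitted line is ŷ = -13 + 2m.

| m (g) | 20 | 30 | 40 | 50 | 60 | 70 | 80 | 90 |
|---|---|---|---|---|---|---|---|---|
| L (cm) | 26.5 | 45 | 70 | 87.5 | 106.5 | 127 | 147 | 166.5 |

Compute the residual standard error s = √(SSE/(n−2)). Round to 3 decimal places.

s = 1.528

m=20: ŷ = -13 + 2·20 = 27; r = 26.5 − 27 = -0.5
m=30: ŷ = -13 + 2·30 = 47; r = 45 − 47 = -2
m=40: ŷ = -13 + 2·40 = 67; r = 70 − 67 = 3
m=50: ŷ = -13 + 2·50 = 87; r = 87.5 − 87 = 0.5
m=60: ŷ = -13 + 2·60 = 107; r = 106.5 − 107 = -0.5
m=70: ŷ = -13 + 2·70 = 127; r = 127 − 127 = 0
m=80: ŷ = -13 + 2·80 = 147; r = 147 − 147 = 0
m=90: ŷ = -13 + 2·90 = 167; r = 166.5 − 167 = -0.5
SSE = 0.25 + 4 + 9 + 0.25 + 0.25 + 0 + 0 + 0.25 = 14
s = √(14/6) = √2.33333 ≈ 1.528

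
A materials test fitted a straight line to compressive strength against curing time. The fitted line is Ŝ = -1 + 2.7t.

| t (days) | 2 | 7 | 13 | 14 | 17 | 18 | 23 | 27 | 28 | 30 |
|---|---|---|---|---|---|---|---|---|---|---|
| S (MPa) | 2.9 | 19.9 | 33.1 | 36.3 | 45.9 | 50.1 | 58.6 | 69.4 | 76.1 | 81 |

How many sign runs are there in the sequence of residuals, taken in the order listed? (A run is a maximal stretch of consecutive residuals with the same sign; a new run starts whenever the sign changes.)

6 runs

t=2: Ŝ = -1 + 2.7·2 = 4.4; e = 2.9 − 4.4 = -1.5
t=7: Ŝ = -1 + 2.7·7 = 17.9; e = 19.9 − 17.9 = 2
t=13: Ŝ = -1 + 2.7·13 = 34.1; e = 33.1 − 34.1 = -1
t=14: Ŝ = -1 + 2.7·14 = 36.8; e = 36.3 − 36.8 = -0.5
t=17: Ŝ = -1 + 2.7·17 = 44.9; e = 45.9 − 44.9 = 1
t=18: Ŝ = -1 + 2.7·18 = 47.6; e = 50.1 − 47.6 = 2.5
t=23: Ŝ = -1 + 2.7·23 = 61.1; e = 58.6 − 61.1 = -2.5
t=27: Ŝ = -1 + 2.7·27 = 71.9; e = 69.4 − 71.9 = -2.5
t=28: Ŝ = -1 + 2.7·28 = 74.6; e = 76.1 − 74.6 = 1.5
t=30: Ŝ = -1 + 2.7·30 = 80; e = 81 − 80 = 1
Signs: − + − − + + − − + +
Runs: −×1, +×1, −×2, +×2, −×2, +×2 → 6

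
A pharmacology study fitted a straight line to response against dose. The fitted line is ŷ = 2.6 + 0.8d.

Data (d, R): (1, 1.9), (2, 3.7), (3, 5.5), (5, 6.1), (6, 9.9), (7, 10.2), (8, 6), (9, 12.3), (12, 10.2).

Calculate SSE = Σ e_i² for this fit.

d=1: ŷ = 2.6 + 0.8·1 = 3.4; e = 1.9 − 3.4 = -1.5
d=2: ŷ = 2.6 + 0.8·2 = 4.2; e = 3.7 − 4.2 = -0.5
d=3: ŷ = 2.6 + 0.8·3 = 5; e = 5.5 − 5 = 0.5
d=5: ŷ = 2.6 + 0.8·5 = 6.6; e = 6.1 − 6.6 = -0.5
d=6: ŷ = 2.6 + 0.8·6 = 7.4; e = 9.9 − 7.4 = 2.5
d=7: ŷ = 2.6 + 0.8·7 = 8.2; e = 10.2 − 8.2 = 2
d=8: ŷ = 2.6 + 0.8·8 = 9; e = 6 − 9 = -3
d=9: ŷ = 2.6 + 0.8·9 = 9.8; e = 12.3 − 9.8 = 2.5
d=12: ŷ = 2.6 + 0.8·12 = 12.2; e = 10.2 − 12.2 = -2
SSE = 2.25 + 0.25 + 0.25 + 0.25 + 6.25 + 4 + 9 + 6.25 + 4 = 32.5

SSE = 32.5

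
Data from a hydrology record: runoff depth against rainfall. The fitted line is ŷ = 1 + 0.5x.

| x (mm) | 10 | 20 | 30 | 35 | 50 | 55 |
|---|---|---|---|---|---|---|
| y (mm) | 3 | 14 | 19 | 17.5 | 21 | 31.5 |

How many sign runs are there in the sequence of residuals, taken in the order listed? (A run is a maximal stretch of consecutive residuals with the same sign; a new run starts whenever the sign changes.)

x=10: ŷ = 1 + 0.5·10 = 6; e = 3 − 6 = -3
x=20: ŷ = 1 + 0.5·20 = 11; e = 14 − 11 = 3
x=30: ŷ = 1 + 0.5·30 = 16; e = 19 − 16 = 3
x=35: ŷ = 1 + 0.5·35 = 18.5; e = 17.5 − 18.5 = -1
x=50: ŷ = 1 + 0.5·50 = 26; e = 21 − 26 = -5
x=55: ŷ = 1 + 0.5·55 = 28.5; e = 31.5 − 28.5 = 3
Signs: − + + − − +
Runs: −×1, +×2, −×2, +×1 → 4

4 runs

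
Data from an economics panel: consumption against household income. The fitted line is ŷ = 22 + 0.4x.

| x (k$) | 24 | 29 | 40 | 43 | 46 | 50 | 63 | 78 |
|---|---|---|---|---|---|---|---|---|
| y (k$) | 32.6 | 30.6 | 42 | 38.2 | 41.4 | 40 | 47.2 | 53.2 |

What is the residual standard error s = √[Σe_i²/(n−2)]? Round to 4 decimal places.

s = 2.3094

x=24: ŷ = 22 + 0.4·24 = 31.6; e = 32.6 − 31.6 = 1
x=29: ŷ = 22 + 0.4·29 = 33.6; e = 30.6 − 33.6 = -3
x=40: ŷ = 22 + 0.4·40 = 38; e = 42 − 38 = 4
x=43: ŷ = 22 + 0.4·43 = 39.2; e = 38.2 − 39.2 = -1
x=46: ŷ = 22 + 0.4·46 = 40.4; e = 41.4 − 40.4 = 1
x=50: ŷ = 22 + 0.4·50 = 42; e = 40 − 42 = -2
x=63: ŷ = 22 + 0.4·63 = 47.2; e = 47.2 − 47.2 = 0
x=78: ŷ = 22 + 0.4·78 = 53.2; e = 53.2 − 53.2 = 0
SSE = 1 + 9 + 16 + 1 + 1 + 4 + 0 + 0 = 32
s = √(32/6) = √5.33333 ≈ 2.3094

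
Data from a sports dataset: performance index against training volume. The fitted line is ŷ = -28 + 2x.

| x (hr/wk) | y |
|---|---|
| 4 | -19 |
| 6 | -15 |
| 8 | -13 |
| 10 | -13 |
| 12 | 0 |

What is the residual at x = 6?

e = 1

ŷ = -28 + 2·6 = -16
e = -15 − (-16) = 1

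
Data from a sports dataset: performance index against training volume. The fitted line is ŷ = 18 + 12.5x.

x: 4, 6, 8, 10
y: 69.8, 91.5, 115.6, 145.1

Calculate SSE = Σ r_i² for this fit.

SSE = 15.66

x=4: ŷ = 18 + 12.5·4 = 68; r = 69.8 − 68 = 1.8
x=6: ŷ = 18 + 12.5·6 = 93; r = 91.5 − 93 = -1.5
x=8: ŷ = 18 + 12.5·8 = 118; r = 115.6 − 118 = -2.4
x=10: ŷ = 18 + 12.5·10 = 143; r = 145.1 − 143 = 2.1
SSE = 3.24 + 2.25 + 5.76 + 4.41 = 15.66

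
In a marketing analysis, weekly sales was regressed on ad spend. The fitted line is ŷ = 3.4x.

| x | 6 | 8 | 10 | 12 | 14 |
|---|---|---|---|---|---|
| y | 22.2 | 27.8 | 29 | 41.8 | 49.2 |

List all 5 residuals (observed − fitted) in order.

1.8, 0.6, -5, 1, 1.6

x=6: ŷ = 3.4·6 = 20.4; r = 22.2 − 20.4 = 1.8
x=8: ŷ = 3.4·8 = 27.2; r = 27.8 − 27.2 = 0.6
x=10: ŷ = 3.4·10 = 34; r = 29 − 34 = -5
x=12: ŷ = 3.4·12 = 40.8; r = 41.8 − 40.8 = 1
x=14: ŷ = 3.4·14 = 47.6; r = 49.2 − 47.6 = 1.6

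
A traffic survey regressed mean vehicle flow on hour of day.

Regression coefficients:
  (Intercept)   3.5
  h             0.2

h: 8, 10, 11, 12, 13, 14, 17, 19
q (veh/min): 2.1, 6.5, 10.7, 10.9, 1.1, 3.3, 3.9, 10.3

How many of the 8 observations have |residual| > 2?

7

h=8: q̂ = 3.5 + 0.2·8 = 5.1; r = 2.1 − 5.1 = -3
h=10: q̂ = 3.5 + 0.2·10 = 5.5; r = 6.5 − 5.5 = 1
h=11: q̂ = 3.5 + 0.2·11 = 5.7; r = 10.7 − 5.7 = 5
h=12: q̂ = 3.5 + 0.2·12 = 5.9; r = 10.9 − 5.9 = 5
h=13: q̂ = 3.5 + 0.2·13 = 6.1; r = 1.1 − 6.1 = -5
h=14: q̂ = 3.5 + 0.2·14 = 6.3; r = 3.3 − 6.3 = -3
h=17: q̂ = 3.5 + 0.2·17 = 6.9; r = 3.9 − 6.9 = -3
h=19: q̂ = 3.5 + 0.2·19 = 7.3; r = 10.3 − 7.3 = 3
|r| > 2: h=8 (|r|=3), h=11 (|r|=5), h=12 (|r|=5), h=13 (|r|=5), h=14 (|r|=3), h=17 (|r|=3), h=19 (|r|=3) → 7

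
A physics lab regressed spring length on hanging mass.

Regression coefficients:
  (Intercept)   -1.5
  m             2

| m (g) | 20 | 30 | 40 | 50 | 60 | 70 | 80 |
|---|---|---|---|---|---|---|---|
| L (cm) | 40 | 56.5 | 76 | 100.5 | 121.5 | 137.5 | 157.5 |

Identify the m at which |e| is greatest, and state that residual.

m=20: L̂ = -1.5 + 2·20 = 38.5; e = 40 − 38.5 = 1.5
m=30: L̂ = -1.5 + 2·30 = 58.5; e = 56.5 − 58.5 = -2
m=40: L̂ = -1.5 + 2·40 = 78.5; e = 76 − 78.5 = -2.5
m=50: L̂ = -1.5 + 2·50 = 98.5; e = 100.5 − 98.5 = 2
m=60: L̂ = -1.5 + 2·60 = 118.5; e = 121.5 − 118.5 = 3
m=70: L̂ = -1.5 + 2·70 = 138.5; e = 137.5 − 138.5 = -1
m=80: L̂ = -1.5 + 2·80 = 158.5; e = 157.5 − 158.5 = -1
Largest |e| is 3 at m = 60, residual 3.

m = 60, e = 3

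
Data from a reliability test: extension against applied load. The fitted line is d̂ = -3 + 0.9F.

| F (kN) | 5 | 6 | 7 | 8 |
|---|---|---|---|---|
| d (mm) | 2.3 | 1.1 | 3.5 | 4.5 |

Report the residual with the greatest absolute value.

F=5: d̂ = -3 + 0.9·5 = 1.5; r = 2.3 − 1.5 = 0.8
F=6: d̂ = -3 + 0.9·6 = 2.4; r = 1.1 − 2.4 = -1.3
F=7: d̂ = -3 + 0.9·7 = 3.3; r = 3.5 − 3.3 = 0.2
F=8: d̂ = -3 + 0.9·8 = 4.2; r = 4.5 − 4.2 = 0.3
Largest |r| is 1.3 at F = 6, residual -1.3.

r = -1.3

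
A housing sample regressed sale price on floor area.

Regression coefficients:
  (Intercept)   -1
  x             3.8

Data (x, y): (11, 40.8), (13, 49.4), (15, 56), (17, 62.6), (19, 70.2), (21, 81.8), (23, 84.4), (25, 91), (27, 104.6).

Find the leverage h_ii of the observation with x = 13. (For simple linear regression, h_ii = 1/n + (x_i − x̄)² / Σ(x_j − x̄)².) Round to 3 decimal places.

h = 0.261

x̄ = (11 + 13 + 15 + 17 + 19 + 21 + 23 + 25 + 27)/9 = 19
Σ(x − x̄)² = 64 + 36 + 16 + 4 + 0 + 4 + 16 + 36 + 64 = 240
h = 1/9 + (-6)²/240 = 0.111111 + 0.15 = 0.261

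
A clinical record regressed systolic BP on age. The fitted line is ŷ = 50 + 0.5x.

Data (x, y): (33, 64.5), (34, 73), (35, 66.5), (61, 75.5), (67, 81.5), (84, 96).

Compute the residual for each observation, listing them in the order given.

x=33: ŷ = 50 + 0.5·33 = 66.5; e = 64.5 − 66.5 = -2
x=34: ŷ = 50 + 0.5·34 = 67; e = 73 − 67 = 6
x=35: ŷ = 50 + 0.5·35 = 67.5; e = 66.5 − 67.5 = -1
x=61: ŷ = 50 + 0.5·61 = 80.5; e = 75.5 − 80.5 = -5
x=67: ŷ = 50 + 0.5·67 = 83.5; e = 81.5 − 83.5 = -2
x=84: ŷ = 50 + 0.5·84 = 92; e = 96 − 92 = 4

-2, 6, -1, -5, -2, 4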